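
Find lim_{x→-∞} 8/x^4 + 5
Evaluate the dominant behaviour as x → -∞; each term tends to a finite value or vanishes.
Limit = 5.

Final answer: 5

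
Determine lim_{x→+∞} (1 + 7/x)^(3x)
As x → +∞: write (1 + 7/x)^(3x) = ((1 + 7/x)^x)^3 → (e^7)^3 = e^21.
Limit = e^(21).

Final answer: e^(21)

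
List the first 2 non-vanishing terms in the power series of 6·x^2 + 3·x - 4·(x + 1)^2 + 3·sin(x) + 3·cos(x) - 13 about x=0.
-2·x - 14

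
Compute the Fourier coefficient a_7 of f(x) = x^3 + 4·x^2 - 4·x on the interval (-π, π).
a_7 = (1/π) ∫_{-π}^{π} f(x)·cos(7x) dx.
Evaluate the integral (use parity and integration by parts as needed): a_7 = -16/49.

Final answer: -16/49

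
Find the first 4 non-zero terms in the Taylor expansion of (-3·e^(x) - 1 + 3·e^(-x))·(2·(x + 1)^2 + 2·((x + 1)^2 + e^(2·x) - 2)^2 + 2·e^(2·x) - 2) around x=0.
-842·x^3/3 - 86·x^2 - 20·x - 2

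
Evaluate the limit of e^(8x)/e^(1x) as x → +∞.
This is an ∞/∞ indeterminate form as x → +∞.
Rewrite e^(8x)/e^(1x) = e^((8−1)x) = e^(7x); the exponent coefficient is 7 > 0 so e^(7x) → ∞.
Limit = ∞.

Final answer: ∞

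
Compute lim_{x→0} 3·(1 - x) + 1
Direct substitution at x = 0 gives 4.

Final answer: 4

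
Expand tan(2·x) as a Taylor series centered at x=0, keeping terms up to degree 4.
8·x^3/3 + 2·x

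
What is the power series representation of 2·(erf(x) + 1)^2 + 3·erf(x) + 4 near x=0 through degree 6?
112·x^6/(45·π) + 7·x^5/(5·√(π)) - 16·x^4/(3·π) - 14·x^3/(3·√(π)) + 8·x^2/π + 14·x/√(π) + 6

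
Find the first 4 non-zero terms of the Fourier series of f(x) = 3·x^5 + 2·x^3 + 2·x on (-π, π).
(-116·π^2 + 6·π^4 + 700)·sin(x) + (-3·π^4 - 43/2 + 13·π^2)·sin(2·x) + (-28·π^2/9 + 92/27 + 2·π^4)·sin(3·x) + (-3·π^4/2 - 85/64 + 7·π^2/8)·sin(4·x)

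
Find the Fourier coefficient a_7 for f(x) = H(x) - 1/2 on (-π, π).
a_7 = (1/π) ∫_{-π}^{π} f(x)·cos(7x) dx.
Evaluate the integral (use parity and integration by parts as needed): a_7 = 0.

Final answer: 0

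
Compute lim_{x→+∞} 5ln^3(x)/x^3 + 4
The quotient is an ∞/∞ indeterminate form as x → +∞.
The polynomial denominator x^3 dominates the logarithmic numerator (any positive power of x ≫ ln^3(x) as x → ∞), so the quotient → 0.
Adding the constant: 0 + 4 = 4. Limit = 4.

Final answer: 4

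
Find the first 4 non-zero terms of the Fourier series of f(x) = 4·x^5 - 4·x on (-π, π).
(-160·π^2 + 8·π^4 + 952)·sin(x) + (-4·π^4 - 26 + 20·π^2)·sin(2·x) + (-160·π^2/27 + 104/81 + 8·π^4/3)·sin(3·x) + (-2·π^4 + 17/16 + 5·π^2/2)·sin(4·x)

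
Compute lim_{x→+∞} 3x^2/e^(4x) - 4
The quotient is an ∞/∞ indeterminate form as x → +∞.
The exponential denominator e^(4x) dominates the polynomial numerator (e^x ≫ x^2 as x → ∞), so the quotient → 0.
Adding the constant: 0 - 4 = -4. Limit = -4.

Final answer: -4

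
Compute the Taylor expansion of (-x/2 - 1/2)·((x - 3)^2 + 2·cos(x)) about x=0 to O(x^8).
x^7/720 + x^6/720 - x^5/24 - x^4/24 + 3·x^2 - 5·x/2 - 11/2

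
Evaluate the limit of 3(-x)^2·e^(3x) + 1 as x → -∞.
The product is a 0·∞ indeterminate form at x → -∞.
Rewrite the product as 3(-x)^2 / e^(-3x) (an ∞/∞ form) and apply L'Hôpital, or use the standard hierarchy e^(3|x|) ≫ |(-x)^2| as x → -∞.
The indeterminate product → 0, so the limit = 1.

Final answer: 1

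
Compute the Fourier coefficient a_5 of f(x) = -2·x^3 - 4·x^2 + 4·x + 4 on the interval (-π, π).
a_5 = (1/π) ∫_{-π}^{π} f(x)·cos(5x) dx.
Evaluate the integral (use parity and integration by parts as needed): a_5 = 16/25.

Final answer: 16/25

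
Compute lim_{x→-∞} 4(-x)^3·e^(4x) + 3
The product is a 0·∞ indeterminate form at x → -∞.
Rewrite the product as 4(-x)^3 / e^(-4x) (an ∞/∞ form) and apply L'Hôpital, or use the standard hierarchy e^(4|x|) ≫ |(-x)^3| as x → -∞.
The indeterminate product → 0, so the limit = 3.

Final answer: 3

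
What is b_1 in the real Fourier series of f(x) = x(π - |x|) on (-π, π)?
b_1 = (1/π) ∫_{-π}^{π} f(x)·sin(1x) dx.
Evaluate the integral (use parity and integration by parts as needed): b_1 = 8/π.

Final answer: 8/π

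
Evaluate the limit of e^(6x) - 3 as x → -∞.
Evaluate the dominant behaviour as x → -∞; each term tends to a finite value or vanishes.
Limit = -3.

Final answer: -3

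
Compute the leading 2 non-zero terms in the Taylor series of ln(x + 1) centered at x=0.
-x^2/2 + x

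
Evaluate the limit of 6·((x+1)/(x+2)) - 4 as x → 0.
Direct substitution at x = 0 gives -1.

Final answer: -1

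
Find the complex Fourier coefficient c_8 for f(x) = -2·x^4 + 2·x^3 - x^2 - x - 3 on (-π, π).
Compute the real Fourier coefficients first: a_8 = -π^2/4 - 5/128, b_8 = 19/64 - π^2/2.
Then c_8 = (a_8 − i·b_8)/2 = -π^2/8 - 5/256 - 19·i/128 + i·π^2/4.

Final answer: -π^2/8 - 5/256 - 19·i/128 + i·π^2/4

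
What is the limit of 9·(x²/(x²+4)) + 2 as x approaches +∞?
Evaluate the dominant behaviour as x → +∞; each term tends to a finite value or vanishes.
Limit = 11.

Final answer: 11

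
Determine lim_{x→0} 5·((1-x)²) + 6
Direct substitution at x = 0 gives 11.

Final answer: 11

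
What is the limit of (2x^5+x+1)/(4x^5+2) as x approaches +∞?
This is an ∞/∞ indeterminate form as x → +∞.
Divide numerator and denominator by x^5 and let the lower-order terms vanish; the leading terms give 2/4 = 1/2.
Limit = 1/2.

Final answer: 1/2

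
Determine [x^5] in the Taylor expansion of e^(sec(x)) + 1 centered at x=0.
Expand to order 5: e^(sec(x)) + 1 = e·x^4/3 + e·x^2/2 + 1 + e + O(x^6).
The coefficient of x^5 is 0.

Final answer: 0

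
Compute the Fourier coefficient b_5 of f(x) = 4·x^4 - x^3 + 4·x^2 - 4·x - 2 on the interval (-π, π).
b_5 = (1/π) ∫_{-π}^{π} f(x)·sin(5x) dx.
Evaluate the integral (use parity and integration by parts as needed): b_5 = -2·π^2/5 - 188/125.

Final answer: -2·π^2/5 - 188/125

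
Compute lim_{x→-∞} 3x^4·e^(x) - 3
The product is a 0·∞ indeterminate form at x → -∞.
Rewrite the product as 3x^4 / e^(-x) (an ∞/∞ form) and apply L'Hôpital, or use the standard hierarchy e^(|x|) ≫ |x^4| as x → -∞.
The indeterminate product → 0, so the limit = -3.

Final answer: -3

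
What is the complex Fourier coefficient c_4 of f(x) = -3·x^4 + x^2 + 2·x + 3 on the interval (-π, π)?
Compute the real Fourier coefficients first: a_4 = 13/16 - 3·π^2/2, b_4 = -1.
Then c_4 = (a_4 − i·b_4)/2 = -3·π^2/4 + 13/32 + i/2.

Final answer: -3·π^2/4 + 13/32 + i/2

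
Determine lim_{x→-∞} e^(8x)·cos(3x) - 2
Evaluate the dominant behaviour as x → -∞; each term tends to a finite value or vanishes.
Limit = -2.

Final answer: -2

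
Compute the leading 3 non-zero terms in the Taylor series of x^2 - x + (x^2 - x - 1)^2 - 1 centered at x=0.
x^4 - 2·x^3 + x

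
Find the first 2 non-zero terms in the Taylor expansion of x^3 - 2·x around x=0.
x^3 - 2·x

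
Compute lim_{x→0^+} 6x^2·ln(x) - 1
The product is a 0·∞ indeterminate form at x → 0⁺.
Rewrite the product as 6·ln(x) / x^(-2) and apply L'Hôpital, or use the standard hierarchy x^(-2) ≫ |ln x| as x → 0⁺.
The indeterminate product → 0, so the limit = -1.

Final answer: -1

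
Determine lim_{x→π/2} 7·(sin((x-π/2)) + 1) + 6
Direct substitution at x = π/2 gives 13.

Final answer: 13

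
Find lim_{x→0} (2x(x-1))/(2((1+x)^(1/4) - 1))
Both numerator and denominator → 0 as x → 0; this is a 0/0 indeterminate form.
Expand each to leading order near x = 0: numerator ~ -2·x, denominator ~ x/2.
The limit of the ratio is -4.

Final answer: -4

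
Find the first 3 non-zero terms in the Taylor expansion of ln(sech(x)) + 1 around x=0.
x^4/12 - x^2/2 + 1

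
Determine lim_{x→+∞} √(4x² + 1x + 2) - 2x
As x → +∞: multiply by the conjugate to get (1x+2)/(√(4x²+1x+2)+2x); the denominator ~ 4x, so the limit is 1/4.
Limit = 1/4.

Final answer: 1/4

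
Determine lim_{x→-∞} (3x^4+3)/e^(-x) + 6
The quotient is an ∞/∞ indeterminate form as x → -∞.
Compare growth rates of the dominant terms (exponentials ≫ polynomials ≫ logarithms), or apply L'Hôpital's rule; the quotient → 0.
Adding the constant: 0 + 6 = 6. Limit = 6.

Final answer: 6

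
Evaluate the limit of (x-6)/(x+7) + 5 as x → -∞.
Evaluate the dominant behaviour as x → -∞; each term tends to a finite value or vanishes.
Limit = 6.

Final answer: 6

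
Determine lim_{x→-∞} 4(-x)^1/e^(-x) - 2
The quotient is an ∞/∞ indeterminate form as x → -∞.
Compare growth rates of the dominant terms (exponentials ≫ polynomials ≫ logarithms), or apply L'Hôpital's rule; the quotient → 0.
Adding the constant: 0 - 2 = -2. Limit = -2.

Final answer: -2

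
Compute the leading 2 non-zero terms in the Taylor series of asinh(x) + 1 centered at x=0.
x + 1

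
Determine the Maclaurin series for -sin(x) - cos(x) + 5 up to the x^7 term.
x^7/5040 + x^6/720 - x^5/120 - x^4/24 + x^3/6 + x^2/2 - x + 4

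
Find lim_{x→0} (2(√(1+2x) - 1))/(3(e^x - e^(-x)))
Both numerator and denominator → 0 as x → 0; this is a 0/0 indeterminate form.
Expand each to leading order near x = 0: numerator ~ 2·x, denominator ~ 6·x.
The limit of the ratio is 1/3.

Final answer: 1/3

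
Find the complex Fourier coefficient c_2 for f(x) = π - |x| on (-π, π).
Compute the real Fourier coefficients first: a_2 = 0, b_2 = 0.
Then c_2 = (a_2 − i·b_2)/2 = 0.

Final answer: 0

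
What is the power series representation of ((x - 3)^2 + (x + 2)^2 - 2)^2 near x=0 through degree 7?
4·x^4 - 8·x^3 + 48·x^2 - 44·x + 121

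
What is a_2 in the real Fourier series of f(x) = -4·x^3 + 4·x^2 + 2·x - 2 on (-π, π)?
a_2 = (1/π) ∫_{-π}^{π} f(x)·cos(2x) dx.
Evaluate the integral (use parity and integration by parts as needed): a_2 = 4.

Final answer: 4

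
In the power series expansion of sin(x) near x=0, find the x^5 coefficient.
Expand to order 5: sin(x) = x^5/120 - x^3/6 + x + O(x^6).
The coefficient of x^5 is 1/120.

Final answer: 1/120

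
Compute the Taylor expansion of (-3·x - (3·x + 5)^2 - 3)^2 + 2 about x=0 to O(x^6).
81·x^4 + 594·x^3 + 1593·x^2 + 1848·x + 786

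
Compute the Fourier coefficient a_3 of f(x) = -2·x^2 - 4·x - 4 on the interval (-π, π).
a_3 = (1/π) ∫_{-π}^{π} f(x)·cos(3x) dx.
Evaluate the integral (use parity and integration by parts as needed): a_3 = 8/9.

Final answer: 8/9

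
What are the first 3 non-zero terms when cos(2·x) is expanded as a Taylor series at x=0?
2·x^4/3 - 2·x^2 + 1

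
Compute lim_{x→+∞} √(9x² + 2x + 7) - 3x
As x → +∞: multiply by the conjugate to get (2x+7)/(√(9x²+2x+7)+3x); the denominator ~ 6x, so the limit is 2/6 = 1/3.
Limit = 1/3.

Final answer: 1/3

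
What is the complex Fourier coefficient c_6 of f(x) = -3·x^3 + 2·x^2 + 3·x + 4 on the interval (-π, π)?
Compute the real Fourier coefficients first: a_6 = 2/9, b_6 = -7/6 + π^2.
Then c_6 = (a_6 − i·b_6)/2 = 1/9 - i·π^2/2 + 7·i/12.

Final answer: 1/9 - i·π^2/2 + 7·i/12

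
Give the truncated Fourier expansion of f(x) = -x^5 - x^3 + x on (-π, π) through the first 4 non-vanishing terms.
(-226 - 2·π^4 + 38·π^2)·sin(x) + (-4·π^2 + 5 + π^4)·sin(2·x) + (-2·π^4/3 + 10/81 + 22·π^2/27)·sin(3·x) + (-π^2/8 - 29/64 + π^4/2)·sin(4·x)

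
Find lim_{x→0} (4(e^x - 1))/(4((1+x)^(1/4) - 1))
Both numerator and denominator → 0 as x → 0; this is a 0/0 indeterminate form.
Expand each to leading order near x = 0: numerator ~ 4·x, denominator ~ x.
The limit of the ratio is 4.

Final answer: 4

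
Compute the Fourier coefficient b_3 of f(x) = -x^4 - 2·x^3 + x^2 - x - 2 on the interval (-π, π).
b_3 = (1/π) ∫_{-π}^{π} f(x)·sin(3x) dx.
Evaluate the integral (use parity and integration by parts as needed): b_3 = 2/9 - 4·π^2/3.

Final answer: 2/9 - 4·π^2/3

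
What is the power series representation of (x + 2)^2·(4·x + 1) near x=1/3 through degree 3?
343/27 + 98·(x - 1/3)/3 + 21·(x - 1/3)^2 + 4·(x - 1/3)^3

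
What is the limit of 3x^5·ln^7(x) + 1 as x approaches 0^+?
The product is a 0·∞ indeterminate form at x → 0⁺.
Rewrite the product as 3·ln^7(x) / x^(-5) and apply L'Hôpital, or use the standard hierarchy x^(-5) ≫ |ln x|^7 as x → 0⁺.
The indeterminate product → 0, so the limit = 1.

Final answer: 1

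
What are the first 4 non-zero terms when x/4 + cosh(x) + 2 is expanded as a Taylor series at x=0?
x^4/24 + x^2/2 + x/4 + 3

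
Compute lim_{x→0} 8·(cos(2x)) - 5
Direct substitution at x = 0 gives 3.

Final answer: 3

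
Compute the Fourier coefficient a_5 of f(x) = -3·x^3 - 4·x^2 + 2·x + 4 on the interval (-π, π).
a_5 = (1/π) ∫_{-π}^{π} f(x)·cos(5x) dx.
Evaluate the integral (use parity and integration by parts as needed): a_5 = 16/25.

Final answer: 16/25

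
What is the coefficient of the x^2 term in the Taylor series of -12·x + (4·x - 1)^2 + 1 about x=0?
Expand to order 2: -12·x + (4·x - 1)^2 + 1 = 16·x^2 - 20·x + 2 + O(x^3).
The coefficient of x^2 is 16.

Final answer: 16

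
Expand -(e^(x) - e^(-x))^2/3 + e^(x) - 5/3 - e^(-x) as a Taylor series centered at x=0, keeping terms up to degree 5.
x^5/60 - 4·x^4/9 + x^3/3 - 4·x^2/3 + 2·x - 5/3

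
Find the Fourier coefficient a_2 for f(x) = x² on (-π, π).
a_2 = (1/π) ∫_{-π}^{π} f(x)·cos(2x) dx.
Evaluate the integral (use parity and integration by parts as needed): a_2 = 1.

Final answer: 1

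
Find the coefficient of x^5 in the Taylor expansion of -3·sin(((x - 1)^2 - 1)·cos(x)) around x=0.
Expand to order 5: -3·sin(((x - 1)^2 - 1)·cos(x)) = 81·x^5/20 + 15·x^4/2 - 7·x^3 - 3·x^2 + 6·x + O(x^6).
The coefficient of x^5 is 81/20.

Final answer: 81/20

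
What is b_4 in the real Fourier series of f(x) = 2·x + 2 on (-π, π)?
b_4 = (1/π) ∫_{-π}^{π} f(x)·sin(4x) dx.
Evaluate the integral (use parity and integration by parts as needed): b_4 = -1.

Final answer: -1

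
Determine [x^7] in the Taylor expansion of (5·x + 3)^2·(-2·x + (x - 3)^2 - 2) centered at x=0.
Expand to order 7: (5·x + 3)^2·(-2·x + (x - 3)^2 - 2) = 25·x^4 - 170·x^3 - 56·x^2 + 138·x + 63 + O(x^8).
The coefficient of x^7 is 0.

Final answer: 0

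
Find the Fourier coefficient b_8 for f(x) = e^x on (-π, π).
b_8 = (1/π) ∫_{-π}^{π} f(x)·sin(8x) dx.
Evaluate the integral (use parity and integration by parts as needed): b_8 = (8 - 8·e^(2·π))·e^(-π)/(65·π).

Final answer: (8 - 8·e^(2·π))·e^(-π)/(65·π)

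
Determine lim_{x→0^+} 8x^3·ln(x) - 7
The product is a 0·∞ indeterminate form at x → 0⁺.
Rewrite the product as 8·ln(x) / x^(-3) and apply L'Hôpital, or use the standard hierarchy x^(-3) ≫ |ln x| as x → 0⁺.
The indeterminate product → 0, so the limit = -7.

Final answer: -7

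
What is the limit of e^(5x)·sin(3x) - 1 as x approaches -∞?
Evaluate the dominant behaviour as x → -∞; each term tends to a finite value or vanishes.
Limit = -1.

Final answer: -1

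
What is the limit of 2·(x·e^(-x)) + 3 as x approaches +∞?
Evaluate the dominant behaviour as x → +∞; each term tends to a finite value or vanishes.
Limit = 3.

Final answer: 3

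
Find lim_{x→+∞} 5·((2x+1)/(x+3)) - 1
Evaluate the dominant behaviour as x → +∞; each term tends to a finite value or vanishes.
Limit = 9.

Final answer: 9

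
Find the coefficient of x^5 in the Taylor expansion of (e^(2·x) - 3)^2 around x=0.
Expand to order 5: (e^(2·x) - 3)^2 = 104·x^5/15 + 20·x^4/3 + 8·x^3/3 - 4·x^2 - 8·x + 4 + O(x^6).
The coefficient of x^5 is 104/15.

Final answer: 104/15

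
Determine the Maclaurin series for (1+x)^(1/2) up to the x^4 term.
-5·x^4/128 + x^3/16 - x^2/8 + x/2 + 1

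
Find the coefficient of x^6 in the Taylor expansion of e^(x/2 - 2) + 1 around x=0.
Expand to order 6: e^(x/2 - 2) + 1 = x^6·e^(-2)/46080 + x^5·e^(-2)/3840 + x^4·e^(-2)/384 + x^3·e^(-2)/48 + x^2·e^(-2)/8 + x·e^(-2)/2 + e^(-2) + 1 + O(x^7).
The coefficient of x^6 is e^(-2)/46080.

Final answer: e^(-2)/46080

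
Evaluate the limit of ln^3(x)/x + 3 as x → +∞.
The quotient is an ∞/∞ indeterminate form as x → +∞.
The polynomial denominator x dominates the logarithmic numerator (any positive power of x ≫ ln^3(x) as x → ∞), so the quotient → 0.
Adding the constant: 0 + 3 = 3. Limit = 3.

Final answer: 3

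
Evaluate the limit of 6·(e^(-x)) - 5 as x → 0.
Direct substitution at x = 0 gives 1.

Final answer: 1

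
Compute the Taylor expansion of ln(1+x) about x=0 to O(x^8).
x^7/7 - x^6/6 + x^5/5 - x^4/4 + x^3/3 - x^2/2 + x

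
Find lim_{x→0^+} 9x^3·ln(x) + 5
The product is a 0·∞ indeterminate form at x → 0⁺.
Rewrite the product as 9·ln(x) / x^(-3) and apply L'Hôpital, or use the standard hierarchy x^(-3) ≫ |ln x| as x → 0⁺.
The indeterminate product → 0, so the limit = 5.

Final answer: 5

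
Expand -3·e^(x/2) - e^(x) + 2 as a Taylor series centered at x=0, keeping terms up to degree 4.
-19·x^4/384 - 11·x^3/48 - 7·x^2/8 - 5·x/2 - 2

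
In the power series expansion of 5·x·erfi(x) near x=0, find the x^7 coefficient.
Expand to order 7: 5·x·erfi(x) = x^6/√(π) + 10·x^4/(3·√(π)) + 10·x^2/√(π) + O(x^8).
The coefficient of x^7 is 0.

Final answer: 0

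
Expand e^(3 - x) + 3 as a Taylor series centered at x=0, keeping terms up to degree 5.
-x^5·e^(3)/120 + x^4·e^(3)/24 - x^3·e^(3)/6 + x^2·e^(3)/2 - x·e^(3) + 3 + e^(3)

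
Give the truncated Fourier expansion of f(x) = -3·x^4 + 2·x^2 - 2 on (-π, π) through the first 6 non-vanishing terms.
(-152 + 24·π^2)·cos(x) + (11 - 6·π^2)·cos(2·x) + (-8/3 + 8·π^2/3)·cos(3·x) + (17/16 - 3·π^2/2)·cos(4·x) + (-344/625 + 24·π^2/25)·cos(5·x) - 3·π^4/5 - 2 + 2·π^2/3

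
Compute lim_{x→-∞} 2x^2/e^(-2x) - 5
The quotient is an ∞/∞ indeterminate form as x → -∞.
Compare growth rates of the dominant terms (exponentials ≫ polynomials ≫ logarithms), or apply L'Hôpital's rule; the quotient → 0.
Adding the constant: 0 - 5 = -5. Limit = -5.

Final answer: -5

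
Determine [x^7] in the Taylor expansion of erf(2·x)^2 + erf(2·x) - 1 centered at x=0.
Expand to order 7: erf(2·x)^2 + erf(2·x) - 1 = -128·x^7/(21·√(π)) + 3584·x^6/(45·π) + 32·x^5/(5·√(π)) - 128·x^4/(3·π) - 16·x^3/(3·√(π)) + 16·x^2/π + 4·x/√(π) - 1 + O(x^8).
The coefficient of x^7 is -128/(21·√(π)).

Final answer: -128/(21·√(π))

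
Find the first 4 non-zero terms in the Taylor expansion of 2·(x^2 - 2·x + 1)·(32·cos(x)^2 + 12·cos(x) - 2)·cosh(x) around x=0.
68·x^3 + 50·x^2 - 168·x + 84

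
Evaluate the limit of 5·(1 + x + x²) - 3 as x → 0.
Direct substitution at x = 0 gives 2.

Final answer: 2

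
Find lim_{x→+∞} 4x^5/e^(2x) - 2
The quotient is an ∞/∞ indeterminate form as x → +∞.
The exponential denominator e^(2x) dominates the polynomial numerator (e^x ≫ x^5 as x → ∞), so the quotient → 0.
Adding the constant: 0 - 2 = -2. Limit = -2.

Final answer: -2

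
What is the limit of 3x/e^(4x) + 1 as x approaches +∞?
The quotient is an ∞/∞ indeterminate form as x → +∞.
The exponential denominator e^(4x) dominates the polynomial numerator (e^x ≫ x as x → ∞), so the quotient → 0.
Adding the constant: 0 + 1 = 1. Limit = 1.

Final answer: 1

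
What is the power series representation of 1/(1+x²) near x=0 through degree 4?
x^4 - x^2 + 1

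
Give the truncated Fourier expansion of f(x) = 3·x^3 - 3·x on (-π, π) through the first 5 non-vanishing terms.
(-42 + 6·π^2)·sin(x) + (15/2 - 3·π^2)·sin(2·x) + (-10/3 + 2·π^2)·sin(3·x) + (33/16 - 3·π^2/2)·sin(4·x) + (-186/125 + 6·π^2/5)·sin(5·x)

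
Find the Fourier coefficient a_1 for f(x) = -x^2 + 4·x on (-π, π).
a_1 = (1/π) ∫_{-π}^{π} f(x)·cos(1x) dx.
Evaluate the integral (use parity and integration by parts as needed): a_1 = 4.

Final answer: 4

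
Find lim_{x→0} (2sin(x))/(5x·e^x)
Both numerator and denominator → 0 as x → 0; this is a 0/0 indeterminate form.
Expand each to leading order near x = 0: numerator ~ 2·x, denominator ~ 5·x.
The limit of the ratio is 2/5.

Final answer: 2/5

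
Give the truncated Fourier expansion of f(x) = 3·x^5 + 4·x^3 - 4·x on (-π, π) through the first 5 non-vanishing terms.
(-112·π^2 + 6·π^4 + 664)·sin(x) + (-3·π^4 - 25/2 + 11·π^2)·sin(2·x) + (-16·π^2/9 - 40/27 + 2·π^4)·sin(3·x) + (-3·π^4/2 - π^2/8 + 131/64)·sin(4·x) + (-1096/625 + 16·π^2/25 + 6·π^4/5)·sin(5·x)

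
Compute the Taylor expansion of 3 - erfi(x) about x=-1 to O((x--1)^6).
erfi(1) + 3 - 2·e·(x + 1)/√(π) + 2·e·(x + 1)^2/√(π) - 2·e·(x + 1)^3/√(π) + 5·e·(x + 1)^4/(3·√(π)) - 19·e·(x + 1)^5/(15·√(π))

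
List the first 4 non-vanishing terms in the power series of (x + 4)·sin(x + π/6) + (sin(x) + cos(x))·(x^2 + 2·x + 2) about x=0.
x^3·(-7/12 - √(3)/3) + x^2·(√(3)/2 + 1) + x·(2·√(3) + 9/2) + 4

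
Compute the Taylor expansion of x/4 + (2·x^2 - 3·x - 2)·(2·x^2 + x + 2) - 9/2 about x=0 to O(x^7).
4·x^4 - 4·x^3 - 3·x^2 - 31·x/4 - 17/2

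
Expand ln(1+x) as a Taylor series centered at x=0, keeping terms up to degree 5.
x^5/5 - x^4/4 + x^3/3 - x^2/2 + x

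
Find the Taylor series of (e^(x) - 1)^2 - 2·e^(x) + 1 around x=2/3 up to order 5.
-4·e^(2/3) + 2 + e^(4/3) + (-4·e^(2/3) + 2·e^(4/3))·(x - 2/3) + (-8·e^(8/3) - 8·e^(4/3) + 2·e^(2/3) + 2·e^(10/3) + 12·e^(2))·(x - 2/3)^2/(-3·e^(4/3) - 1 + 3·e^(2/3) + e^(2)) + (-14·e^(8/3) - 10·e^(4/3) + 2·e^(2/3) + 4·e^(10/3) + 18·e^(2))·(x - 2/3)^3/(-9·e^(4/3) - 3 + 9·e^(2/3) + 3·e^(2)) + (-13·e^(8/3) - 7·e^(4/3) + e^(2/3) + 15·e^(2) + 4·e^(10/3))·(x - 2/3)^4/(-18·e^(4/3) - 6 + 18·e^(2/3) + 6·e^(2)) + (-25·e^(8/3) - 11·e^(4/3) + e^(2/3) + 27·e^(2) + 8·e^(10/3))·(x - 2/3)^5/(-90·e^(4/3) - 30 + 90·e^(2/3) + 30·e^(2))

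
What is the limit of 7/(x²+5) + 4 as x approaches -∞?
Evaluate the dominant behaviour as x → -∞; each term tends to a finite value or vanishes.
Limit = 4.

Final answer: 4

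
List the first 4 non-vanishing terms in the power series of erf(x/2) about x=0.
-x^7/(2688·√(π)) + x^5/(160·√(π)) - x^3/(12·√(π)) + x/√(π)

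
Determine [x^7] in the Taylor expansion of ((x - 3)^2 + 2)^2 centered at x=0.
Expand to order 7: ((x - 3)^2 + 2)^2 = x^4 - 12·x^3 + 58·x^2 - 132·x + 121 + O(x^8).
The coefficient of x^7 is 0.

Final answer: 0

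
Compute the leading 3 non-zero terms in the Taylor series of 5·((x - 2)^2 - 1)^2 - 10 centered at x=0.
110·x^2 - 120·x + 35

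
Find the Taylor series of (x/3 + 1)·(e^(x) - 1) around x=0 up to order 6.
x^6/240 + x^5/45 + 7·x^4/72 + x^3/3 + 5·x^2/6 + x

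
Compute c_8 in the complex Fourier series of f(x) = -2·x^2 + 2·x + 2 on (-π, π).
Compute the real Fourier coefficients first: a_8 = -1/8, b_8 = -1/2.
Then c_8 = (a_8 − i·b_8)/2 = -1/16 + i/4.

Final answer: -1/16 + i/4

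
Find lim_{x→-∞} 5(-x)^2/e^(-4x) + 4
The quotient is an ∞/∞ indeterminate form as x → -∞.
Compare growth rates of the dominant terms (exponentials ≫ polynomials ≫ logarithms), or apply L'Hôpital's rule; the quotient → 0.
Adding the constant: 0 + 4 = 4. Limit = 4.

Final answer: 4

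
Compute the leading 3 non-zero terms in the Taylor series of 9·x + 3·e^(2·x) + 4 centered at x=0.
6·x^2 + 15·x + 7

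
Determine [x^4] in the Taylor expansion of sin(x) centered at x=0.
Expand to order 4: sin(x) = -x^3/6 + x + O(x^5).
The coefficient of x^4 is 0.

Final answer: 0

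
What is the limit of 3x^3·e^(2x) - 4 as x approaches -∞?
The product is a 0·∞ indeterminate form at x → -∞.
Rewrite the product as 3x^3 / e^(-2x) (an ∞/∞ form) and apply L'Hôpital, or use the standard hierarchy e^(2|x|) ≫ |x^3| as x → -∞.
The indeterminate product → 0, so the limit = -4.

Final answer: -4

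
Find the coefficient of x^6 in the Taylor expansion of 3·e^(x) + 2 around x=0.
Expand to order 6: 3·e^(x) + 2 = x^6/240 + x^5/40 + x^4/8 + x^3/2 + 3·x^2/2 + 3·x + 5 + O(x^7).
The coefficient of x^6 is 1/240.

Final answer: 1/240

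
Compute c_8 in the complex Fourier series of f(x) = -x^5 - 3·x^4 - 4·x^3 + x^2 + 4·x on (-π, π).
Compute the real Fourier coefficients first: a_8 = 25/256 - 3·π^2/8, b_8 = -2225/2048 + 59·π^2/64 + π^4/4.
Then c_8 = (a_8 − i·b_8)/2 = -3·π^2/16 + 25/512 - i·π^4/8 - 59·i·π^2/128 + 2225·i/4096.

Final answer: -3·π^2/16 + 25/512 - i·π^4/8 - 59·i·π^2/128 + 2225·i/4096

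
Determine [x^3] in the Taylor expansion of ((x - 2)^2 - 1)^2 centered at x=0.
Expand to order 3: ((x - 2)^2 - 1)^2 = -8·x^3 + 22·x^2 - 24·x + 9 + O(x^4).
The coefficient of x^3 is -8.

Final answer: -8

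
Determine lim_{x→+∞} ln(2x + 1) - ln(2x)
This is an ∞ − ∞ indeterminate form.
Combine the logarithms: ln(2x+1) − ln(2x) = ln((2x+1)/(2x)) = ln(1 + 1/(2x)) → ln(1) = 0.
Limit = 0.

Final answer: 0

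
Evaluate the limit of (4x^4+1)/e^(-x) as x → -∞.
This is an ∞/∞ indeterminate form as x → -∞.
Compare growth rates of the dominant terms (exponentials ≫ polynomials ≫ logarithms), or apply L'Hôpital's rule; the quotient → 0.
Limit = 0.

Final answer: 0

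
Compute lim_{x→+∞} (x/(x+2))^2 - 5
As x → +∞: x/(x+2) = 1/(1 + 2/x) → 1, and the 2nd power of a limit-1 base also → 1; with the additive constant, 1 - 5 = -4.
Limit = -4.

Final answer: -4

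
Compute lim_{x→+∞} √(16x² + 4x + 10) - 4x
As x → +∞: multiply by the conjugate to get (4x+10)/(√(16x²+4x+10)+4x); the denominator ~ 8x, so the limit is 4/8 = 1/2.
Limit = 1/2.

Final answer: 1/2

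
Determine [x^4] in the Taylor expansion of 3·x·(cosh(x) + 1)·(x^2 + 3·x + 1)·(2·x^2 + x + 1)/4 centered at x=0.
Expand to order 4: 3·x·(cosh(x) + 1)·(x^2 + 3·x + 1)·(2·x^2 + x + 1)/4 = 12·x^4 + 75·x^3/8 + 6·x^2 + 3·x/2 + O(x^5).
The coefficient of x^4 is 12.

Final answer: 12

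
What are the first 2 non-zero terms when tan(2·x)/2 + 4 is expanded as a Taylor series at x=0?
x + 4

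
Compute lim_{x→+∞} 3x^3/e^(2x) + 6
The quotient is an ∞/∞ indeterminate form as x → +∞.
The exponential denominator e^(2x) dominates the polynomial numerator (e^x ≫ x^3 as x → ∞), so the quotient → 0.
Adding the constant: 0 + 6 = 6. Limit = 6.

Final answer: 6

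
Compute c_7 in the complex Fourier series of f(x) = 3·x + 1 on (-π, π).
Compute the real Fourier coefficients first: a_7 = 0, b_7 = 6/7.
Then c_7 = (a_7 − i·b_7)/2 = -3·i/7.

Final answer: -3·i/7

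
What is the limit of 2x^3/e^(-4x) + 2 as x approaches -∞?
The quotient is an ∞/∞ indeterminate form as x → -∞.
Compare growth rates of the dominant terms (exponentials ≫ polynomials ≫ logarithms), or apply L'Hôpital's rule; the quotient → 0.
Adding the constant: 0 + 2 = 2. Limit = 2.

Final answer: 2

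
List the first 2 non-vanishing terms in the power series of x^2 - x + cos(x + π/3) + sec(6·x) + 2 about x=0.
x·(-1 - √(3)/2) + 7/2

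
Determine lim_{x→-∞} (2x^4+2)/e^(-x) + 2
The quotient is an ∞/∞ indeterminate form as x → -∞.
Compare growth rates of the dominant terms (exponentials ≫ polynomials ≫ logarithms), or apply L'Hôpital's rule; the quotient → 0.
Adding the constant: 0 + 2 = 2. Limit = 2.

Final answer: 2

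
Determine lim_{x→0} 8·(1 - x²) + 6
Direct substitution at x = 0 gives 14.

Final answer: 14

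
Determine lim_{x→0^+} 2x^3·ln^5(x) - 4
The product is a 0·∞ indeterminate form at x → 0⁺.
Rewrite the product as 2·ln^5(x) / x^(-3) and apply L'Hôpital, or use the standard hierarchy x^(-3) ≫ |ln x|^5 as x → 0⁺.
The indeterminate product → 0, so the limit = -4.

Final answer: -4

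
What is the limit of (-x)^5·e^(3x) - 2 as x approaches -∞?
The product is a 0·∞ indeterminate form at x → -∞.
Rewrite the product as (-x)^5 / e^(-3x) (an ∞/∞ form) and apply L'Hôpital, or use the standard hierarchy e^(3|x|) ≫ |(-x)^5| as x → -∞.
The indeterminate product → 0, so the limit = -2.

Final answer: -2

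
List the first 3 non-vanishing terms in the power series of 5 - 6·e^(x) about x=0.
-3·x^2 - 6·x - 1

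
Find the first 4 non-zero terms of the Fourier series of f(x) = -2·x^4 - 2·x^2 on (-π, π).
(-88 + 16·π^2)·cos(x) + (4 - 4·π^2)·cos(2·x) + (-8/27 + 16·π^2/9)·cos(3·x) - 2·π^4/5 - 2·π^2/3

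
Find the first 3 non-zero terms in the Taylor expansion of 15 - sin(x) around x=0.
x^3/6 - x + 15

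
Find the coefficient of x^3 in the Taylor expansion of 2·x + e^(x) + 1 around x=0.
Expand to order 3: 2·x + e^(x) + 1 = x^3/6 + x^2/2 + 3·x + 2 + O(x^4).
The coefficient of x^3 is 1/6.

Final answer: 1/6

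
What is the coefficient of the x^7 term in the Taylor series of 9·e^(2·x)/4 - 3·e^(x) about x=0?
Expand to order 7: 9·e^(2·x)/4 - 3·e^(x) = 19·x^7/336 + 47·x^6/240 + 23·x^5/40 + 11·x^4/8 + 5·x^3/2 + 3·x^2 + 3·x/2 - 3/4 + O(x^8).
The coefficient of x^7 is 19/336.

Final answer: 19/336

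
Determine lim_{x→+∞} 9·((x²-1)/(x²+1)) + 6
Evaluate the dominant behaviour as x → +∞; each term tends to a finite value or vanishes.
Limit = 15.

Final answer: 15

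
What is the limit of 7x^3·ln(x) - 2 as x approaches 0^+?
The product is a 0·∞ indeterminate form at x → 0⁺.
Rewrite the product as 7·ln(x) / x^(-3) and apply L'Hôpital, or use the standard hierarchy x^(-3) ≫ |ln x| as x → 0⁺.
The indeterminate product → 0, so the limit = -2.

Final answer: -2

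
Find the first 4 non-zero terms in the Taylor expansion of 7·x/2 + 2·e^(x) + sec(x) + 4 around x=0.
x^3/3 + 3·x^2/2 + 11·x/2 + 7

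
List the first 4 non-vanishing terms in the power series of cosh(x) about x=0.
x^6/720 + x^4/24 + x^2/2 + 1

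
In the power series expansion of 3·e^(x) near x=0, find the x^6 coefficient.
Expand to order 6: 3·e^(x) = x^6/240 + x^5/40 + x^4/8 + x^3/2 + 3·x^2/2 + 3·x + 3 + O(x^7).
The coefficient of x^6 is 1/240.

Final answer: 1/240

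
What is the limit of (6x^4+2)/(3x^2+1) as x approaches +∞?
This is an ∞/∞ indeterminate form as x → +∞.
Divide numerator and denominator by x^4 and let the lower-order terms vanish; the numerator's degree 4 exceeds the denominator's degree 2, so the quotient diverges.
Limit = ∞.

Final answer: ∞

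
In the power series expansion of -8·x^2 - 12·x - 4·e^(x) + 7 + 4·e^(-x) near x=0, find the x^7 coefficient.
Expand to order 7: -8·x^2 - 12·x - 4·e^(x) + 7 + 4·e^(-x) = -x^7/630 - x^5/15 - 4·x^3/3 - 8·x^2 - 20·x + 7 + O(x^8).
The coefficient of x^7 is -1/630.

Final answer: -1/630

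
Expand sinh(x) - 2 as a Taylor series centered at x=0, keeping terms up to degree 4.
x^3/6 + x - 2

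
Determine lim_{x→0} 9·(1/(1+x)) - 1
Direct substitution at x = 0 gives 8.

Final answer: 8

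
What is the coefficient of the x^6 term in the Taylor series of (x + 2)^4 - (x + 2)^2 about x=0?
Expand to order 6: (x + 2)^4 - (x + 2)^2 = x^4 + 8·x^3 + 23·x^2 + 28·x + 12 + O(x^7).
The coefficient of x^6 is 0.

Final answer: 0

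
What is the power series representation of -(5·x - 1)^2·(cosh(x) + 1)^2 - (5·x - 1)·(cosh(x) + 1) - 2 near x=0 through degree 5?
95·x^5/24 - 403·x^4/8 + 35·x^3/2 - 203·x^2/2 + 30·x - 4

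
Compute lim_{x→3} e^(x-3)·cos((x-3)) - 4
Direct substitution at x = 3 gives -3.

Final answer: -3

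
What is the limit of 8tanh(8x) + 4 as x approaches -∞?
Evaluate the dominant behaviour as x → -∞; each term tends to a finite value or vanishes.
Limit = -4.

Final answer: -4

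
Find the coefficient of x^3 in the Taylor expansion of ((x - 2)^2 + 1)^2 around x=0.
Expand to order 3: ((x - 2)^2 + 1)^2 = -8·x^3 + 26·x^2 - 40·x + 25 + O(x^4).
The coefficient of x^3 is -8.

Final answer: -8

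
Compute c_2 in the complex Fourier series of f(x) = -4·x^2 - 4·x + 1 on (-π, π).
Compute the real Fourier coefficients first: a_2 = -4, b_2 = 4.
Then c_2 = (a_2 − i·b_2)/2 = -2 - 2·i.

Final answer: -2 - 2·i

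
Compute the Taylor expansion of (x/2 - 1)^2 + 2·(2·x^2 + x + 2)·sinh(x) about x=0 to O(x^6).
7·x^5/10 + x^4/3 + 14·x^3/3 + 9·x^2/4 + 3·x + 1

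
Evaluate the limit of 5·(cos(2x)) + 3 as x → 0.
Direct substitution at x = 0 gives 8.

Final answer: 8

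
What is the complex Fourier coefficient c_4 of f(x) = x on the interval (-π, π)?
Compute the real Fourier coefficients first: a_4 = 0, b_4 = -1/2.
Then c_4 = (a_4 − i·b_4)/2 = i/4.

Final answer: i/4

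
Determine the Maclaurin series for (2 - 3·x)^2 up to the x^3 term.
9·x^2 - 12·x + 4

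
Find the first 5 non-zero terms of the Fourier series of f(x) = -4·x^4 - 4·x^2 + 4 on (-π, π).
(-176 + 32·π^2)·cos(x) + (8 - 8·π^2)·cos(2·x) + (-16/27 + 32·π^2/9)·cos(3·x) + (-2·π^2 - 1/4)·cos(4·x) - 4·π^4/5 - 4·π^2/3 + 4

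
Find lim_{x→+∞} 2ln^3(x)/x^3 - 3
The quotient is an ∞/∞ indeterminate form as x → +∞.
The polynomial denominator x^3 dominates the logarithmic numerator (any positive power of x ≫ ln^3(x) as x → ∞), so the quotient → 0.
Adding the constant: 0 - 3 = -3. Limit = -3.

Final answer: -3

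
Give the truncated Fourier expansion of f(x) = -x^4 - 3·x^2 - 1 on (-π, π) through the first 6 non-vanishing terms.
(-36 + 8·π^2)·cos(x) - 2·π^2·cos(2·x) + (20/27 + 8·π^2/9)·cos(3·x) + (-π^2/2 - 9/16)·cos(4·x) + (252/625 + 8·π^2/25)·cos(5·x) - π^4/5 - π^2 - 1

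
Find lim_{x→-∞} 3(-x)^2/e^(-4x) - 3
The quotient is an ∞/∞ indeterminate form as x → -∞.
Compare growth rates of the dominant terms (exponentials ≫ polynomials ≫ logarithms), or apply L'Hôpital's rule; the quotient → 0.
Adding the constant: 0 - 3 = -3. Limit = -3.

Final answer: -3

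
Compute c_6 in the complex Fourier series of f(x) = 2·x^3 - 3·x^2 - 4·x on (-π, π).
Compute the real Fourier coefficients first: a_6 = -1/3, b_6 = 13/9 - 2·π^2/3.
Then c_6 = (a_6 − i·b_6)/2 = -1/6 - 13·i/18 + i·π^2/3.

Final answer: -1/6 - 13·i/18 + i·π^2/3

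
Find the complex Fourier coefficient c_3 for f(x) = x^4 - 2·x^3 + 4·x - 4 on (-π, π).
Compute the real Fourier coefficients first: a_3 = 16/27 - 8·π^2/9, b_3 = 32/9 - 4·π^2/3.
Then c_3 = (a_3 − i·b_3)/2 = -4·π^2/9 + 8/27 - 16·i/9 + 2·i·π^2/3.

Final answer: -4·π^2/9 + 8/27 - 16·i/9 + 2·i·π^2/3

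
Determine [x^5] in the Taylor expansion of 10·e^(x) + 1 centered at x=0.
Expand to order 5: 10·e^(x) + 1 = x^5/12 + 5·x^4/12 + 5·x^3/3 + 5·x^2 + 10·x + 11 + O(x^6).
The coefficient of x^5 is 1/12.

Final answer: 1/12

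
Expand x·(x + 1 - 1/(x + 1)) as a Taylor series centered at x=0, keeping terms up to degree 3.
-x^3 + 2·x^2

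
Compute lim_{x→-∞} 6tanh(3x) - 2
Evaluate the dominant behaviour as x → -∞; each term tends to a finite value or vanishes.
Limit = -8.

Final answer: -8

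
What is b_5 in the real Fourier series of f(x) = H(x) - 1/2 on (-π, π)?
b_5 = (1/π) ∫_{-π}^{π} f(x)·sin(5x) dx.
Evaluate the integral (use parity and integration by parts as needed): b_5 = 2/(5·π).

Final answer: 2/(5·π)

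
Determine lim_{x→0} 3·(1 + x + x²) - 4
Direct substitution at x = 0 gives -1.

Final answer: -1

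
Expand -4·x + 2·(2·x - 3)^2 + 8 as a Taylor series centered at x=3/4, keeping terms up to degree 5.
19/2 - 16·(x - 3/4) + 8·(x - 3/4)^2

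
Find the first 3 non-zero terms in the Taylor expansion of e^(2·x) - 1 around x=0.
4·x^3/3 + 2·x^2 + 2·x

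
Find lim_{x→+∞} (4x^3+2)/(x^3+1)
This is an ∞/∞ indeterminate form as x → +∞.
Divide numerator and denominator by x^3 and let the lower-order terms vanish; the leading terms give 4/1 = 4.
Limit = 4.

Final answer: 4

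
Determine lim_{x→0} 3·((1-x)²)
Direct substitution at x = 0 gives 3.

Final answer: 3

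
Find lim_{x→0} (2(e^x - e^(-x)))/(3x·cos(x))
Both numerator and denominator → 0 as x → 0; this is a 0/0 indeterminate form.
Expand each to leading order near x = 0: numerator ~ 4·x, denominator ~ 3·x.
The limit of the ratio is 4/3.

Final answer: 4/3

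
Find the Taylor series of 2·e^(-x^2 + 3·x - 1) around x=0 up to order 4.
-5·x^4·e^(-1)/4 + 3·x^3·e^(-1) + 7·x^2·e^(-1) + 6·x·e^(-1) + 2·e^(-1)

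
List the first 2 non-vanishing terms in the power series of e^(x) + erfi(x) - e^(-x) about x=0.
x^3·(1/3 + 2/(3·√(π))) + x·(2/√(π) + 2)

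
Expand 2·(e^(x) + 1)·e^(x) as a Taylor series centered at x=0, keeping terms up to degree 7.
43·x^7/840 + 13·x^6/72 + 11·x^5/20 + 17·x^4/12 + 3·x^3 + 5·x^2 + 6·x + 4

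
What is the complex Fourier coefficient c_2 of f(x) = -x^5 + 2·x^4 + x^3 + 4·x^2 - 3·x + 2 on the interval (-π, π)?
Compute the real Fourier coefficients first: a_2 = -2 + 4·π^2, b_2 = -6·π^2 + 12 + π^4.
Then c_2 = (a_2 − i·b_2)/2 = -1 + 2·π^2 - i·π^4/2 - 6·i + 3·i·π^2.

Final answer: -1 + 2·π^2 - i·π^4/2 - 6·i + 3·i·π^2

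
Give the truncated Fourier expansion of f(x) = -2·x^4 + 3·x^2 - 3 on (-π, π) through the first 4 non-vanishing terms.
(-108 + 16·π^2)·cos(x) + (9 - 4·π^2)·cos(2·x) + (-68/27 + 16·π^2/9)·cos(3·x) - 2·π^4/5 - 3 + π^2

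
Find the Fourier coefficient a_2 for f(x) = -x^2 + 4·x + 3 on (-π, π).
a_2 = (1/π) ∫_{-π}^{π} f(x)·cos(2x) dx.
Evaluate the integral (use parity and integration by parts as needed): a_2 = -1.

Final answer: -1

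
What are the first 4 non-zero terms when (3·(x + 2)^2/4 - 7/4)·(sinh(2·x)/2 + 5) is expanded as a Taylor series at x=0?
19·x^3/12 + 27·x^2/4 + 65·x/4 + 25/4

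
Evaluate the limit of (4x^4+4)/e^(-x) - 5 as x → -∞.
The quotient is an ∞/∞ indeterminate form as x → -∞.
Compare growth rates of the dominant terms (exponentials ≫ polynomials ≫ logarithms), or apply L'Hôpital's rule; the quotient → 0.
Adding the constant: 0 - 5 = -5. Limit = -5.

Final answer: -5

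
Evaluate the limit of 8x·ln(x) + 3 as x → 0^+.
The product is a 0·∞ indeterminate form at x → 0⁺.
Rewrite the product as 8·ln(x) / x^(-1) and apply L'Hôpital, or use the standard hierarchy x^(-1) ≫ |ln x| as x → 0⁺.
The indeterminate product → 0, so the limit = 3.

Final answer: 3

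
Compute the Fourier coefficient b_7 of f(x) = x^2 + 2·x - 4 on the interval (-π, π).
b_7 = (1/π) ∫_{-π}^{π} f(x)·sin(7x) dx.
Evaluate the integral (use parity and integration by parts as needed): b_7 = 4/7.

Final answer: 4/7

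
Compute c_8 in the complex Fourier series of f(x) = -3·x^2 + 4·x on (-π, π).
Compute the real Fourier coefficients first: a_8 = -3/16, b_8 = -1.
Then c_8 = (a_8 − i·b_8)/2 = -3/32 + i/2.

Final answer: -3/32 + i/2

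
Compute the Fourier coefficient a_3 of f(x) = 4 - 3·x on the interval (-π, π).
a_3 = (1/π) ∫_{-π}^{π} f(x)·cos(3x) dx.
Evaluate the integral (use parity and integration by parts as needed): a_3 = 0.

Final answer: 0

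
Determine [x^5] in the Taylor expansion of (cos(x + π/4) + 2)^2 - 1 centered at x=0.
Expand to order 5: (cos(x + π/4) + 2)^2 - 1 = x^5·(√(2)/2 + 2)^2·(-1/(8·(√(2)/2 + 2)^2) - √(2)/(120·(√(2)/2 + 2))) + x^4·(√(2)/2 + 2)^2·(-1/(24·(√(2)/2 + 2)^2) + √(2)/(24·(√(2)/2 + 2))) + x^3·(√(2)/2 + 2)^2·(1/(2·(√(2)/2 + 2)^2) + √(2)/(6·(√(2)/2 + 2))) + x^2·(√(2)/2 + 2)^2·(-√(2)/(2·(√(2)/2 + 2)) + 1/(2·(√(2)/2 + 2)^2)) - √(2)·x·(√(2)/2 + 2) - 1 + (√(2)/2 + 2)^2 + O(x^6).
The coefficient of x^5 is (√(2)/2 + 2)^2·(-1/(8·(√(2)/2 + 2)^2) - √(2)/(120·(√(2)/2 + 2))).

Final answer: (√(2)/2 + 2)^2·(-1/(8·(√(2)/2 + 2)^2) - √(2)/(120·(√(2)/2 + 2)))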